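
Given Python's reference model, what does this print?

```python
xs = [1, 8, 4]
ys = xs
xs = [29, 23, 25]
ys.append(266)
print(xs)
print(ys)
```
[29, 23, 25]
[1, 8, 4, 266]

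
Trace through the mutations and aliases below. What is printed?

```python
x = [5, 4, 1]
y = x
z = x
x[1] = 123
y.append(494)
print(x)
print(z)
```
[5, 123, 1, 494]
[5, 123, 1, 494]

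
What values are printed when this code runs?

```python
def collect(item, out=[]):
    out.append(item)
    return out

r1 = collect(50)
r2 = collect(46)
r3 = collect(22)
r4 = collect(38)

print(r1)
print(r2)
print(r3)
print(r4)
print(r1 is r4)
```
[50, 46, 22, 38]
[50, 46, 22, 38]
[50, 46, 22, 38]
[50, 46, 22, 38]
True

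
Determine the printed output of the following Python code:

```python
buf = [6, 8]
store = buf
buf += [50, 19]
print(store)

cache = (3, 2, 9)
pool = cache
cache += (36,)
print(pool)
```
[6, 8, 50, 19]
(3, 2, 9)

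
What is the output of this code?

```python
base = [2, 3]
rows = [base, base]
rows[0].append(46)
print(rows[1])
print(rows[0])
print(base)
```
[2, 3, 46]
[2, 3, 46]
[2, 3, 46]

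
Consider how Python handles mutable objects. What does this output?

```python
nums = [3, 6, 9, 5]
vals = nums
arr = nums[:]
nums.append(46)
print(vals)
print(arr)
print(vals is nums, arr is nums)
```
[3, 6, 9, 5, 46]
[3, 6, 9, 5]
True False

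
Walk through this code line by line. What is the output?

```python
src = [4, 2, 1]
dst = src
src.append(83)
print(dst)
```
[4, 2, 1, 83]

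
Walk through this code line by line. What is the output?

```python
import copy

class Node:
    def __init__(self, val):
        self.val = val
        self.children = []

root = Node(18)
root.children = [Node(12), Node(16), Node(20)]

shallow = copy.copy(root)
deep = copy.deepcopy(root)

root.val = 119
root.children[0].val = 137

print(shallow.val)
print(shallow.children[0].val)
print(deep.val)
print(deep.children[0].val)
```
18
137
18
12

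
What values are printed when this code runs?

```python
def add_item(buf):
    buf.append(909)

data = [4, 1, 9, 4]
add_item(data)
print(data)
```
[4, 1, 9, 4, 909]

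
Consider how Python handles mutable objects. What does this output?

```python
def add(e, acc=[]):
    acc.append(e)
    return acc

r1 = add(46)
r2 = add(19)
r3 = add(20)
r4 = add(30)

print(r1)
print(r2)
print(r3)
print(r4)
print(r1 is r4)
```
[46, 19, 20, 30]
[46, 19, 20, 30]
[46, 19, 20, 30]
[46, 19, 20, 30]
True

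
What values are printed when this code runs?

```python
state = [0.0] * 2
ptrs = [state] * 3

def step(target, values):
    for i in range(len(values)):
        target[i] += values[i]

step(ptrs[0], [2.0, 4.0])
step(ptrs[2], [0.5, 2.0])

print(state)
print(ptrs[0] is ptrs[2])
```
[2.5, 6.0]
True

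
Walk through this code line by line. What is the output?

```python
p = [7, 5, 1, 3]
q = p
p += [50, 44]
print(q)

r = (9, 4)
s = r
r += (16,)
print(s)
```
[7, 5, 1, 3, 50, 44]
(9, 4)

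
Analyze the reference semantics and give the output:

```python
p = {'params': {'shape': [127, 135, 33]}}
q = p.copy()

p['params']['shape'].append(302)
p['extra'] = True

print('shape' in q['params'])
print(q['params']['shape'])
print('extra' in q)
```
True
[127, 135, 33, 302]
False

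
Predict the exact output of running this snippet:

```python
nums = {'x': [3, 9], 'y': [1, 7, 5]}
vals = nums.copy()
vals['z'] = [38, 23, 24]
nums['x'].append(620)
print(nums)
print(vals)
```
{'x': [3, 9, 620], 'y': [1, 7, 5]}
{'x': [3, 9, 620], 'y': [1, 7, 5], 'z': [38, 23, 24]}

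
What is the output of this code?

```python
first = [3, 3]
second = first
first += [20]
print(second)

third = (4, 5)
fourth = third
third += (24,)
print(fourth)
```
[3, 3, 20]
(4, 5)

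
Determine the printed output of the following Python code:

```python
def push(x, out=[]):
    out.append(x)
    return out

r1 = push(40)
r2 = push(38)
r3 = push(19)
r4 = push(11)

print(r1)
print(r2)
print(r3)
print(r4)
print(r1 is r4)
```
[40, 38, 19, 11]
[40, 38, 19, 11]
[40, 38, 19, 11]
[40, 38, 19, 11]
True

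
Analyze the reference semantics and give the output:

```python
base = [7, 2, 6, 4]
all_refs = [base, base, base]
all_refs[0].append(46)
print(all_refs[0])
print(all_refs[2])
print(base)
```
[7, 2, 6, 4, 46]
[7, 2, 6, 4, 46]
[7, 2, 6, 4, 46]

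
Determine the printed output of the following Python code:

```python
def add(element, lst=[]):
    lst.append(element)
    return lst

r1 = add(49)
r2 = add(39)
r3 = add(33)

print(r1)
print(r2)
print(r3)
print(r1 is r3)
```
[49, 39, 33]
[49, 39, 33]
[49, 39, 33]
True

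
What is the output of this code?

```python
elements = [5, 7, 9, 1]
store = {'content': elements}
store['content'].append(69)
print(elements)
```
[5, 7, 9, 1, 69]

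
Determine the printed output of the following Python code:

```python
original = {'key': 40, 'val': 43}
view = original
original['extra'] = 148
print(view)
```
{'key': 40, 'val': 43, 'extra': 148}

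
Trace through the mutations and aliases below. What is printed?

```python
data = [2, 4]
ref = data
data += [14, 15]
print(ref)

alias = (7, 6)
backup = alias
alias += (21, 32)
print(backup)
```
[2, 4, 14, 15]
(7, 6)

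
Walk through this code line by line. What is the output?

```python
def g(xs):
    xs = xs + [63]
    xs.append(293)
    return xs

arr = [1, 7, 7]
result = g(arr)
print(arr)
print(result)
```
[1, 7, 7]
[1, 7, 7, 63, 293]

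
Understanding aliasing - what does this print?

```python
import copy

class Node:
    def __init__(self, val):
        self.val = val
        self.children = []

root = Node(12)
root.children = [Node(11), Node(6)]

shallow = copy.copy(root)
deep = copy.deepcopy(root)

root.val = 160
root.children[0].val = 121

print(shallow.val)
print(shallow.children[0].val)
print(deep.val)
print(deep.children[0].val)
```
12
121
12
11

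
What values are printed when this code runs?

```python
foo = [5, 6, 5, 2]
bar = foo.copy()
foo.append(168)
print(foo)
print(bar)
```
[5, 6, 5, 2, 168]
[5, 6, 5, 2]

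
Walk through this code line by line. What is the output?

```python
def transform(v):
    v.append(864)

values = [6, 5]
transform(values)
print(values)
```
[6, 5, 864]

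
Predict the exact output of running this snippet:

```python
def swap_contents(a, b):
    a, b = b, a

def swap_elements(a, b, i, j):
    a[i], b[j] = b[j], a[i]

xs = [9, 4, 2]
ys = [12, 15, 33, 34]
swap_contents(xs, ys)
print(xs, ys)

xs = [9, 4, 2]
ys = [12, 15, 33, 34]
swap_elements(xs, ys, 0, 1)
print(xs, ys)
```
[9, 4, 2] [12, 15, 33, 34]
[15, 4, 2] [12, 9, 33, 34]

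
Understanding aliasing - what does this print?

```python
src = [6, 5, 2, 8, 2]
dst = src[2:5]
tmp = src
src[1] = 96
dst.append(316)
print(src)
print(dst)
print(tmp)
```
[6, 96, 2, 8, 2]
[2, 8, 2, 316]
[6, 96, 2, 8, 2]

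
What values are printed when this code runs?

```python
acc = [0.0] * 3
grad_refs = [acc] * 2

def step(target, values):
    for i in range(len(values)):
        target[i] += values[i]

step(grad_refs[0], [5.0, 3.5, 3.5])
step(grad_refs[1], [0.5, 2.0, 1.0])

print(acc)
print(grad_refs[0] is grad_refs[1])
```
[5.5, 5.5, 4.5]
True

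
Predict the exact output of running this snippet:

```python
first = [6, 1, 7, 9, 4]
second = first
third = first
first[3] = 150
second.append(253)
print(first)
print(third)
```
[6, 1, 7, 150, 4, 253]
[6, 1, 7, 150, 4, 253]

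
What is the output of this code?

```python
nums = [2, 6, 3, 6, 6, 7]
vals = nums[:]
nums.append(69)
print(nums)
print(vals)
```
[2, 6, 3, 6, 6, 7, 69]
[2, 6, 3, 6, 6, 7]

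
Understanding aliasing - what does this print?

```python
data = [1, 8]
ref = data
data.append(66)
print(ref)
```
[1, 8, 66]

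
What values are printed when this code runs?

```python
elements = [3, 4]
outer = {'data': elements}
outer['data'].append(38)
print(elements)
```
[3, 4, 38]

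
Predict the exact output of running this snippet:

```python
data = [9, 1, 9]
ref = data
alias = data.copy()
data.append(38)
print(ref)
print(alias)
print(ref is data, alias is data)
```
[9, 1, 9, 38]
[9, 1, 9]
True False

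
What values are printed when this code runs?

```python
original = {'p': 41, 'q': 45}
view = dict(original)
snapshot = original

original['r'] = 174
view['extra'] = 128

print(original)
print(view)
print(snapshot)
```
{'p': 41, 'q': 45, 'r': 174}
{'p': 41, 'q': 45, 'extra': 128}
{'p': 41, 'q': 45, 'r': 174}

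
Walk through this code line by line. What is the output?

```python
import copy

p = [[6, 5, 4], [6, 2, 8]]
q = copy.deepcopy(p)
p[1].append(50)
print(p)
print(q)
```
[[6, 5, 4], [6, 2, 8, 50]]
[[6, 5, 4], [6, 2, 8]]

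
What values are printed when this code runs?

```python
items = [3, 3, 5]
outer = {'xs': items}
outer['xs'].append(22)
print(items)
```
[3, 3, 5, 22]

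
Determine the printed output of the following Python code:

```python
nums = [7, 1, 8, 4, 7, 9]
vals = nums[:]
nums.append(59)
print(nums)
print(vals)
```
[7, 1, 8, 4, 7, 9, 59]
[7, 1, 8, 4, 7, 9]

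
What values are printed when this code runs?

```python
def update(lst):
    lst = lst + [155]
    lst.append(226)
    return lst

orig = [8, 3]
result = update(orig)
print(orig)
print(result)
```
[8, 3]
[8, 3, 155, 226]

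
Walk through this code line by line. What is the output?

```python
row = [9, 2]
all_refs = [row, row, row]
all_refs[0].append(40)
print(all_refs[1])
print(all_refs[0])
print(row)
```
[9, 2, 40]
[9, 2, 40]
[9, 2, 40]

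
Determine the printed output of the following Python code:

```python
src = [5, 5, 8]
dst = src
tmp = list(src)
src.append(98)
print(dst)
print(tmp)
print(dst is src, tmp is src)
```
[5, 5, 8, 98]
[5, 5, 8]
True False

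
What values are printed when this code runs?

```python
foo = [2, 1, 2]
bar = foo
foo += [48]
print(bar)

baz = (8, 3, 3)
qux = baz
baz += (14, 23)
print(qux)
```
[2, 1, 2, 48]
(8, 3, 3)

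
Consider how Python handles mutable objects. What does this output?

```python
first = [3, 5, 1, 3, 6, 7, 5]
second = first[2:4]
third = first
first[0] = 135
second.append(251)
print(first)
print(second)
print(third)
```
[135, 5, 1, 3, 6, 7, 5]
[1, 3, 251]
[135, 5, 1, 3, 6, 7, 5]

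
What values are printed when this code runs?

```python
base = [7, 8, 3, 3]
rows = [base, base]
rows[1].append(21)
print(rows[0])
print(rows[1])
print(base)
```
[7, 8, 3, 3, 21]
[7, 8, 3, 3, 21]
[7, 8, 3, 3, 21]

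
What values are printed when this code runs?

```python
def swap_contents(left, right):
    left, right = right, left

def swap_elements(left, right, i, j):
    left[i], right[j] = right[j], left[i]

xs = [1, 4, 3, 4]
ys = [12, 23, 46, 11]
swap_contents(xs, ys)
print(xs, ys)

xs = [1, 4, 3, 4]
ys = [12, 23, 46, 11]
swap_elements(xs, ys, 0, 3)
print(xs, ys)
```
[1, 4, 3, 4] [12, 23, 46, 11]
[11, 4, 3, 4] [12, 23, 46, 1]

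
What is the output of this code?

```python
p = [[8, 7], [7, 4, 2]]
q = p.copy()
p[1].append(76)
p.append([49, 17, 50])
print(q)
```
[[8, 7], [7, 4, 2, 76]]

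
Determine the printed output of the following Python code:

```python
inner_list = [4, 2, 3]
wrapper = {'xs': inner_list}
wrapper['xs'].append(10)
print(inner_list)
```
[4, 2, 3, 10]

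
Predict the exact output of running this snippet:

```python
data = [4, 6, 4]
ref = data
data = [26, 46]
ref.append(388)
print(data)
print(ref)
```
[26, 46]
[4, 6, 4, 388]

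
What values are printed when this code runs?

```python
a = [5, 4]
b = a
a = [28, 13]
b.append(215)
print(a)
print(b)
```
[28, 13]
[5, 4, 215]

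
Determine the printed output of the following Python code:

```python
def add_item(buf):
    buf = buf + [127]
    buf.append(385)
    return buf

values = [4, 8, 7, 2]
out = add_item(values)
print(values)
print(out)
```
[4, 8, 7, 2]
[4, 8, 7, 2, 127, 385]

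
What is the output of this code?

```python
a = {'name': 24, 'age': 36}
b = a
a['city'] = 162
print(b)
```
{'name': 24, 'age': 36, 'city': 162}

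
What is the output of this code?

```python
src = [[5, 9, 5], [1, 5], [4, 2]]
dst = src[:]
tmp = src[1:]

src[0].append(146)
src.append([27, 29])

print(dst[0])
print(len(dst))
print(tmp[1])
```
[5, 9, 5, 146]
3
[4, 2]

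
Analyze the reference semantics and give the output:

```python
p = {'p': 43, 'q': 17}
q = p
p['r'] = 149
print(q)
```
{'p': 43, 'q': 17, 'r': 149}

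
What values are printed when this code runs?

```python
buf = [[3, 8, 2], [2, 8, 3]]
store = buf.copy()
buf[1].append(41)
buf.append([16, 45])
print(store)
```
[[3, 8, 2], [2, 8, 3, 41]]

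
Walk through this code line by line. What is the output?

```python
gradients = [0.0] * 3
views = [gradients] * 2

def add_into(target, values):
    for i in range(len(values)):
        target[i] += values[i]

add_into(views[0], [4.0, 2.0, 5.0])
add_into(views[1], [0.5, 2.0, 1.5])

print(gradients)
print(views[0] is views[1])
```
[4.5, 4.0, 6.5]
True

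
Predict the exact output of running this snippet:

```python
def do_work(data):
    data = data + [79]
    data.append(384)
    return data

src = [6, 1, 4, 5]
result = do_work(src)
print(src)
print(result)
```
[6, 1, 4, 5]
[6, 1, 4, 5, 79, 384]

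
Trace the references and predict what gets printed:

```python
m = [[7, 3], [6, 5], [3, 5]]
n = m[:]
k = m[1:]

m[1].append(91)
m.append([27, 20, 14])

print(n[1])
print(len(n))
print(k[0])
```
[6, 5, 91]
3
[6, 5, 91]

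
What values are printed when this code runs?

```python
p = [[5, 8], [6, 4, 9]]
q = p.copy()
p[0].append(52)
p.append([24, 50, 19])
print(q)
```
[[5, 8, 52], [6, 4, 9]]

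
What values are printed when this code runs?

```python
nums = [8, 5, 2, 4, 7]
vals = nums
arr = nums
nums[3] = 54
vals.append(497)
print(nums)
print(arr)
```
[8, 5, 2, 54, 7, 497]
[8, 5, 2, 54, 7, 497]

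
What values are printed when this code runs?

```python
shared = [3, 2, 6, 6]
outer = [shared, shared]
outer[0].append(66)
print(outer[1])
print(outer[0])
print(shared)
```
[3, 2, 6, 6, 66]
[3, 2, 6, 6, 66]
[3, 2, 6, 6, 66]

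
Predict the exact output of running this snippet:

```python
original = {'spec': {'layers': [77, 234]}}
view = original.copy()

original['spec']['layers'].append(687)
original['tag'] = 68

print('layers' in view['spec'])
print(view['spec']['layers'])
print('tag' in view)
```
True
[77, 234, 687]
False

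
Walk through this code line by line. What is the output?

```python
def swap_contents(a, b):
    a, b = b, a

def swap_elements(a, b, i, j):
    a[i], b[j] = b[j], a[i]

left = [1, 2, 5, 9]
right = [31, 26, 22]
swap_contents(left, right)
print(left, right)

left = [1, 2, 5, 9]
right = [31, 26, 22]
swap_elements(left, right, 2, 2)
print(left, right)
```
[1, 2, 5, 9] [31, 26, 22]
[1, 2, 22, 9] [31, 26, 5]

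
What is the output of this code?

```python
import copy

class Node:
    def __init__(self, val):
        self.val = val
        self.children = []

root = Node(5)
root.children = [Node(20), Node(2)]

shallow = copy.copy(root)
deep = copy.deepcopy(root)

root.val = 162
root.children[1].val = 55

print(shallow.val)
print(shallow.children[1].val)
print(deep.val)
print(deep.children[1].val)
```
5
55
5
2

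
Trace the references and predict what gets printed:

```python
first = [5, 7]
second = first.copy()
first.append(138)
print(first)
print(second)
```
[5, 7, 138]
[5, 7]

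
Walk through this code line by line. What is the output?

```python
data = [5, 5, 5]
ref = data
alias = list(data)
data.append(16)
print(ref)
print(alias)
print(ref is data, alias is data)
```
[5, 5, 5, 16]
[5, 5, 5]
True False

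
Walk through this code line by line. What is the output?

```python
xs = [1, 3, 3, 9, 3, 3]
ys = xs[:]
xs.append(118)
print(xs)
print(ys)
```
[1, 3, 3, 9, 3, 3, 118]
[1, 3, 3, 9, 3, 3]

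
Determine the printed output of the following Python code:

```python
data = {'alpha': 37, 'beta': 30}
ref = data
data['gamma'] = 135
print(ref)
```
{'alpha': 37, 'beta': 30, 'gamma': 135}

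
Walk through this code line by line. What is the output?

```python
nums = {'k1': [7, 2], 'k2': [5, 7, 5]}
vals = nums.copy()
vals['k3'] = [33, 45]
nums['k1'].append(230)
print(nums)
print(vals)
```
{'k1': [7, 2, 230], 'k2': [5, 7, 5]}
{'k1': [7, 2, 230], 'k2': [5, 7, 5], 'k3': [33, 45]}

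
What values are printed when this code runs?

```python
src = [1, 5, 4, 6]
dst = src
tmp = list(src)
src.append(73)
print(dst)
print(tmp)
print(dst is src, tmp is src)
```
[1, 5, 4, 6, 73]
[1, 5, 4, 6]
True False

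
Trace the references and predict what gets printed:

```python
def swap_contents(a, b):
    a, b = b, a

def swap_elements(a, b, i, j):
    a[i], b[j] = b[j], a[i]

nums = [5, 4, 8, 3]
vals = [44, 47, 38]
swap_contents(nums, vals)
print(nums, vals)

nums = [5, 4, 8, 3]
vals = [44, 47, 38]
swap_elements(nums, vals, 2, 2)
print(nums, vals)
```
[5, 4, 8, 3] [44, 47, 38]
[5, 4, 38, 3] [44, 47, 8]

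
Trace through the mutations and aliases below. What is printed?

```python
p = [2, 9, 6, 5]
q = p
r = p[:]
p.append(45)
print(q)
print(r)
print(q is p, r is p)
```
[2, 9, 6, 5, 45]
[2, 9, 6, 5]
True False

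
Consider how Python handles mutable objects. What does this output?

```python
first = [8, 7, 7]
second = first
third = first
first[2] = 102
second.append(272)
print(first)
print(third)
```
[8, 7, 102, 272]
[8, 7, 102, 272]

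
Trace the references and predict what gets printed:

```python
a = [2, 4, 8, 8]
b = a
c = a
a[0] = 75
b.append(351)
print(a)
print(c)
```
[75, 4, 8, 8, 351]
[75, 4, 8, 8, 351]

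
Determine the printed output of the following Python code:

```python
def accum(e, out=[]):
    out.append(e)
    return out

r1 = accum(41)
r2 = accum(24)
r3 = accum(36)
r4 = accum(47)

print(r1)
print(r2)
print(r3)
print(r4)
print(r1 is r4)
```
[41, 24, 36, 47]
[41, 24, 36, 47]
[41, 24, 36, 47]
[41, 24, 36, 47]
True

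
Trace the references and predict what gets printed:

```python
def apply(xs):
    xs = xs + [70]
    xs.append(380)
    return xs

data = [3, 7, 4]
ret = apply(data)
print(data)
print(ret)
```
[3, 7, 4]
[3, 7, 4, 70, 380]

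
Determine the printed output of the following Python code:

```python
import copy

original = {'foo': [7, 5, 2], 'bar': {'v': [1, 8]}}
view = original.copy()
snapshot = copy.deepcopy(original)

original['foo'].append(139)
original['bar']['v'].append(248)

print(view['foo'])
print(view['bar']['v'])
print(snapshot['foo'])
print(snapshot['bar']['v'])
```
[7, 5, 2, 139]
[1, 8, 248]
[7, 5, 2]
[1, 8]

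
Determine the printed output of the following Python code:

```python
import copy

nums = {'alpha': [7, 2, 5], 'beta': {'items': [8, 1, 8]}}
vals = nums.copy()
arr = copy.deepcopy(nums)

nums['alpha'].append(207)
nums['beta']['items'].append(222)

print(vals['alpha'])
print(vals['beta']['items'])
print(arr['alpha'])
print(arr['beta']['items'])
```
[7, 2, 5, 207]
[8, 1, 8, 222]
[7, 2, 5]
[8, 1, 8]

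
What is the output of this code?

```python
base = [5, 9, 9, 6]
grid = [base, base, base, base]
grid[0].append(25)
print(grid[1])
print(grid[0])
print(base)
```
[5, 9, 9, 6, 25]
[5, 9, 9, 6, 25]
[5, 9, 9, 6, 25]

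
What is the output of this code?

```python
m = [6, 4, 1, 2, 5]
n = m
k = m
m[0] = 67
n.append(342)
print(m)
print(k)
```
[67, 4, 1, 2, 5, 342]
[67, 4, 1, 2, 5, 342]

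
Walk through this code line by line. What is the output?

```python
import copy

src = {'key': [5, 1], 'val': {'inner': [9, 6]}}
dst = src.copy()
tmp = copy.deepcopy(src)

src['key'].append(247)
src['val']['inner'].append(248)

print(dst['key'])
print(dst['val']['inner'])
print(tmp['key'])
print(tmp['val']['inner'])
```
[5, 1, 247]
[9, 6, 248]
[5, 1]
[9, 6]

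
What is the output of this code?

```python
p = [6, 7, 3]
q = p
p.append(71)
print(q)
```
[6, 7, 3, 71]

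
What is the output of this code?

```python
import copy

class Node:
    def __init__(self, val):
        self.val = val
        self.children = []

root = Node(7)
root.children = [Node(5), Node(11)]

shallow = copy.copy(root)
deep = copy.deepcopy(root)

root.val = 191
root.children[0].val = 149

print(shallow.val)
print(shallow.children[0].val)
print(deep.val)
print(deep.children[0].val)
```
7
149
7
5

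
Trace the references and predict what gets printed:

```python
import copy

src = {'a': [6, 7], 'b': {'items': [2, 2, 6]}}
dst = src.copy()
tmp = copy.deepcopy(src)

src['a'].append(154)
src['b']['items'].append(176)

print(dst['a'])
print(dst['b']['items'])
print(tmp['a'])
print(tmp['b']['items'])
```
[6, 7, 154]
[2, 2, 6, 176]
[6, 7]
[2, 2, 6]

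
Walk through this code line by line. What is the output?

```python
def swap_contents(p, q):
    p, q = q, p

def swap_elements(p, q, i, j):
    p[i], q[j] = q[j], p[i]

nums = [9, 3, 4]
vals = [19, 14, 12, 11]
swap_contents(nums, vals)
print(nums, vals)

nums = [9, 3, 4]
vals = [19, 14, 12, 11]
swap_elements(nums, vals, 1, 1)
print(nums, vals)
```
[9, 3, 4] [19, 14, 12, 11]
[9, 14, 4] [19, 3, 12, 11]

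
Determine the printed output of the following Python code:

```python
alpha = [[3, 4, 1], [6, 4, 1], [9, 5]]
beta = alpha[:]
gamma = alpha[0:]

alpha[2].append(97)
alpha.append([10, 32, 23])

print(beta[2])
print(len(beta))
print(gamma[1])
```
[9, 5, 97]
3
[6, 4, 1]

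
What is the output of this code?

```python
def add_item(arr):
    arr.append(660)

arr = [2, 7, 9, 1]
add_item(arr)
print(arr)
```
[2, 7, 9, 1, 660]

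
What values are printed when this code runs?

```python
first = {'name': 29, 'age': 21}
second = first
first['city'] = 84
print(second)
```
{'name': 29, 'age': 21, 'city': 84}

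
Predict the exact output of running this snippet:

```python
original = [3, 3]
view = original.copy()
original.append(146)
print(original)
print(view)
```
[3, 3, 146]
[3, 3]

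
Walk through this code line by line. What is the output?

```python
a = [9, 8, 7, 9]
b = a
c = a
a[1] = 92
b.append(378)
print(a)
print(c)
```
[9, 92, 7, 9, 378]
[9, 92, 7, 9, 378]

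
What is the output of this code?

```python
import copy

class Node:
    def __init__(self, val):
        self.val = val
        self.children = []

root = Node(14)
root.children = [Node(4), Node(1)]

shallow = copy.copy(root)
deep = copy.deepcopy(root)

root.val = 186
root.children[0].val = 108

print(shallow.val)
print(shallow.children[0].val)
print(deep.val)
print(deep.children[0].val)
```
14
108
14
4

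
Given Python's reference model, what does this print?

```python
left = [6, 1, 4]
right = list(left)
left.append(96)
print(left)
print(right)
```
[6, 1, 4, 96]
[6, 1, 4]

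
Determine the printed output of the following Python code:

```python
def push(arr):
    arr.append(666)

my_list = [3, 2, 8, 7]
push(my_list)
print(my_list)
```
[3, 2, 8, 7, 666]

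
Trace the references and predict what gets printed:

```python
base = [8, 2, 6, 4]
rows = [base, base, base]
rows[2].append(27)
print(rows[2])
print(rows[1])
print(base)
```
[8, 2, 6, 4, 27]
[8, 2, 6, 4, 27]
[8, 2, 6, 4, 27]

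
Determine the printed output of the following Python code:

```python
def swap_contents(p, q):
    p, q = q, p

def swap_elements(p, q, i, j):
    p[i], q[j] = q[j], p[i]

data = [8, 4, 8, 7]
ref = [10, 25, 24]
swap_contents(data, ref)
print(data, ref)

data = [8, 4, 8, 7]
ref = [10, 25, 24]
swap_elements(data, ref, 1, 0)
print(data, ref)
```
[8, 4, 8, 7] [10, 25, 24]
[8, 10, 8, 7] [4, 25, 24]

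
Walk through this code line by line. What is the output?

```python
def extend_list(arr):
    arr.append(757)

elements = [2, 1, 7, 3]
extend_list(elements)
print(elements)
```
[2, 1, 7, 3, 757]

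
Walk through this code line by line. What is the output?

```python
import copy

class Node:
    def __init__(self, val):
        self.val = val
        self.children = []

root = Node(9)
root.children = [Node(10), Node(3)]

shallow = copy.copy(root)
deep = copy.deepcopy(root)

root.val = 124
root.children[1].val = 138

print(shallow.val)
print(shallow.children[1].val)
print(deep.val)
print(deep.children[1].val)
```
9
138
9
3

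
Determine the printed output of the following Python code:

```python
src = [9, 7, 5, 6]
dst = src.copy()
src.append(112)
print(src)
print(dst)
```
[9, 7, 5, 6, 112]
[9, 7, 5, 6]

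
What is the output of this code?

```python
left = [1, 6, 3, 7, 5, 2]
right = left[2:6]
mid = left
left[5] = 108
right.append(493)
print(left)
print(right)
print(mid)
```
[1, 6, 3, 7, 5, 108]
[3, 7, 5, 2, 493]
[1, 6, 3, 7, 5, 108]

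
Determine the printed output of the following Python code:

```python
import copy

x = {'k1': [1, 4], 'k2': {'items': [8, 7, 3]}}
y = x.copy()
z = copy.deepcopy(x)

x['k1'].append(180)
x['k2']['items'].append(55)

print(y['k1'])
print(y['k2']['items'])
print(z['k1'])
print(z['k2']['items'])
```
[1, 4, 180]
[8, 7, 3, 55]
[1, 4]
[8, 7, 3]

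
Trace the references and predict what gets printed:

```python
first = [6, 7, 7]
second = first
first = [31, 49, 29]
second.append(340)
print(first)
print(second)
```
[31, 49, 29]
[6, 7, 7, 340]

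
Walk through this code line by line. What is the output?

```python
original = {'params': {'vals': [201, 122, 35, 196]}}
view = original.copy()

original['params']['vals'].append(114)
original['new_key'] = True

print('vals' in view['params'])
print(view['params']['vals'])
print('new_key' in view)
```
True
[201, 122, 35, 196, 114]
False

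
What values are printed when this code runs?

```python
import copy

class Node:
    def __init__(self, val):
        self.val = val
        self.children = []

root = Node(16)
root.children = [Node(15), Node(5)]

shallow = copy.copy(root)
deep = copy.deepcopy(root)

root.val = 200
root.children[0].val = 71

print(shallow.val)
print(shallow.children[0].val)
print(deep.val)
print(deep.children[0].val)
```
16
71
16
15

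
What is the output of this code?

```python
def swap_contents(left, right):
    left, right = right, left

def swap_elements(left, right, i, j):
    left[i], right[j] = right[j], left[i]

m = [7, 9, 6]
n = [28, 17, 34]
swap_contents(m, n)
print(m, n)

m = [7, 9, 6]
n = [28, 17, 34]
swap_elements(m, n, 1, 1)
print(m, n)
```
[7, 9, 6] [28, 17, 34]
[7, 17, 6] [28, 9, 34]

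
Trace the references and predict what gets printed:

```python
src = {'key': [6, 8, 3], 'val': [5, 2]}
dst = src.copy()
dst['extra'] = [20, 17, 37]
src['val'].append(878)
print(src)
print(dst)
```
{'key': [6, 8, 3], 'val': [5, 2, 878]}
{'key': [6, 8, 3], 'val': [5, 2, 878], 'extra': [20, 17, 37]}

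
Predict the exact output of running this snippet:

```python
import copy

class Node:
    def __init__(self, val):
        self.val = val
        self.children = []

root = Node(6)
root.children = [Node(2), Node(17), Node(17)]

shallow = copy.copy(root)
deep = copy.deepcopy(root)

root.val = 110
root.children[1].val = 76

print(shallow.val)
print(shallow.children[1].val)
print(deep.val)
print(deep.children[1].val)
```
6
76
6
17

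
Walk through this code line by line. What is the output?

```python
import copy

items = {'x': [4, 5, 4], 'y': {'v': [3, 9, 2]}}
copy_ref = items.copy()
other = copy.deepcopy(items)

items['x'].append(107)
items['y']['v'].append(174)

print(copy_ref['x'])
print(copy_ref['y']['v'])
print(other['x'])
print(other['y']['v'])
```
[4, 5, 4, 107]
[3, 9, 2, 174]
[4, 5, 4]
[3, 9, 2]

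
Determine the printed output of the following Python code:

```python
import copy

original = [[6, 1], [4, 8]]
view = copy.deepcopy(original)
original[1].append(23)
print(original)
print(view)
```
[[6, 1], [4, 8, 23]]
[[6, 1], [4, 8]]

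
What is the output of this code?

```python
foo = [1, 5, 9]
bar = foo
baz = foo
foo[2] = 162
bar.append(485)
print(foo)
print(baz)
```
[1, 5, 162, 485]
[1, 5, 162, 485]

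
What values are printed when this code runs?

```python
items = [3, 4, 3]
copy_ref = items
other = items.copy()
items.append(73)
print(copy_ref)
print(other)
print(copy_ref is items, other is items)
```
[3, 4, 3, 73]
[3, 4, 3]
True False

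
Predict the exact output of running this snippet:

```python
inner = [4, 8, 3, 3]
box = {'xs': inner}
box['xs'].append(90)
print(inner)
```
[4, 8, 3, 3, 90]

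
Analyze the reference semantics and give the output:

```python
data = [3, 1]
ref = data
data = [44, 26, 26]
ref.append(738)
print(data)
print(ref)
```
[44, 26, 26]
[3, 1, 738]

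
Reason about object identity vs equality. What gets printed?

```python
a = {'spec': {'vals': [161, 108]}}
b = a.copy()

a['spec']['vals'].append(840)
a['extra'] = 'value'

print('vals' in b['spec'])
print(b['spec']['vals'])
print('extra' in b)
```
True
[161, 108, 840]
False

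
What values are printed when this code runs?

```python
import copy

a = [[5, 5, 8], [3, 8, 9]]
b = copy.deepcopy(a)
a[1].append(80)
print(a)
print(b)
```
[[5, 5, 8], [3, 8, 9, 80]]
[[5, 5, 8], [3, 8, 9]]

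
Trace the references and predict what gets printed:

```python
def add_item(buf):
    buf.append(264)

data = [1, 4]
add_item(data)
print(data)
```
[1, 4, 264]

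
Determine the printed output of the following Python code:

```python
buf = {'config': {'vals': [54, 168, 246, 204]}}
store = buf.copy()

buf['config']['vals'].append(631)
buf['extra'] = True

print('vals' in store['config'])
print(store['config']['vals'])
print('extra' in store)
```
True
[54, 168, 246, 204, 631]
False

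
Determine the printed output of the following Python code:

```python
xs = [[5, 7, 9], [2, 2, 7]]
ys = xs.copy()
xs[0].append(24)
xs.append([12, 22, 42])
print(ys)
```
[[5, 7, 9, 24], [2, 2, 7]]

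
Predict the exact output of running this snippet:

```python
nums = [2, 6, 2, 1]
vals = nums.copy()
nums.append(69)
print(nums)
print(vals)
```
[2, 6, 2, 1, 69]
[2, 6, 2, 1]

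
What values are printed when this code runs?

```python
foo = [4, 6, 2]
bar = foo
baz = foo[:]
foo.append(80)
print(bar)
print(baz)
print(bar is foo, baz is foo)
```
[4, 6, 2, 80]
[4, 6, 2]
True False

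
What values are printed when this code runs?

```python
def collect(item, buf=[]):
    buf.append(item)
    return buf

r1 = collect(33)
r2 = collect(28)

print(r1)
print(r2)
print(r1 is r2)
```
[33, 28]
[33, 28]
True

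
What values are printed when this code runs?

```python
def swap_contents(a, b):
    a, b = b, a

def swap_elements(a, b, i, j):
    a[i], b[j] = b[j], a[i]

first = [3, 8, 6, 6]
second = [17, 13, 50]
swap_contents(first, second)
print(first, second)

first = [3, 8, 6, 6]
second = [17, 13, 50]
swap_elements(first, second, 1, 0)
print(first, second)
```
[3, 8, 6, 6] [17, 13, 50]
[3, 17, 6, 6] [8, 13, 50]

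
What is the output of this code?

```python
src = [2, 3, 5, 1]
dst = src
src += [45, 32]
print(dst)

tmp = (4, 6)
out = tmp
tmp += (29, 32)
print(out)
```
[2, 3, 5, 1, 45, 32]
(4, 6)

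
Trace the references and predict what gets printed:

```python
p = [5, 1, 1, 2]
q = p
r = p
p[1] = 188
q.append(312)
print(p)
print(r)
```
[5, 188, 1, 2, 312]
[5, 188, 1, 2, 312]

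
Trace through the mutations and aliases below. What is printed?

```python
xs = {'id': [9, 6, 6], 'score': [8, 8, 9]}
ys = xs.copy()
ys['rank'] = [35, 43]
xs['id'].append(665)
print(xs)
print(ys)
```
{'id': [9, 6, 6, 665], 'score': [8, 8, 9]}
{'id': [9, 6, 6, 665], 'score': [8, 8, 9], 'rank': [35, 43]}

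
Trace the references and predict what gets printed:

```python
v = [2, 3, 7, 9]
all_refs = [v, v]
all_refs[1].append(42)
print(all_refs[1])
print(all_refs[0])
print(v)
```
[2, 3, 7, 9, 42]
[2, 3, 7, 9, 42]
[2, 3, 7, 9, 42]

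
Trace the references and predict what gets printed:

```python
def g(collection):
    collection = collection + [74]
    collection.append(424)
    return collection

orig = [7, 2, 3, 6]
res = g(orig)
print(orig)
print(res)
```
[7, 2, 3, 6]
[7, 2, 3, 6, 74, 424]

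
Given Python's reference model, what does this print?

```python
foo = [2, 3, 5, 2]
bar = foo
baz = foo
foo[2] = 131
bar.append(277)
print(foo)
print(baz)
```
[2, 3, 131, 2, 277]
[2, 3, 131, 2, 277]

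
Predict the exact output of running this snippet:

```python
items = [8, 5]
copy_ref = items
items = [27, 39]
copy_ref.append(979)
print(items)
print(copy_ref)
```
[27, 39]
[8, 5, 979]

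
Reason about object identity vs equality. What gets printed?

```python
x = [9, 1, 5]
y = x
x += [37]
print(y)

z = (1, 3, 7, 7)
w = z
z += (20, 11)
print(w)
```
[9, 1, 5, 37]
(1, 3, 7, 7)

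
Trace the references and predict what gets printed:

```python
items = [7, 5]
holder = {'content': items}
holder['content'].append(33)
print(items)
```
[7, 5, 33]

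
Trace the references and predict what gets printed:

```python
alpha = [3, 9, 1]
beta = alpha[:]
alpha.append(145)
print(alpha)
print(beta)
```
[3, 9, 1, 145]
[3, 9, 1]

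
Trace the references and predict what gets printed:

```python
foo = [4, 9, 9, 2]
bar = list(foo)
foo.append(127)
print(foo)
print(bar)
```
[4, 9, 9, 2, 127]
[4, 9, 9, 2]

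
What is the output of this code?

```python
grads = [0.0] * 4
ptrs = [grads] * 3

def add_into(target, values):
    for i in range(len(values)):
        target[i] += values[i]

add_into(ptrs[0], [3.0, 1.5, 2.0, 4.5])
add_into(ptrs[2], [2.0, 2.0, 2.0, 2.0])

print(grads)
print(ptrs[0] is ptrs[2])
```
[5.0, 3.5, 4.0, 6.5]
True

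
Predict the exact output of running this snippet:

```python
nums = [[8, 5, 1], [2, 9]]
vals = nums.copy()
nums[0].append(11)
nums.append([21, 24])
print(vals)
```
[[8, 5, 1, 11], [2, 9]]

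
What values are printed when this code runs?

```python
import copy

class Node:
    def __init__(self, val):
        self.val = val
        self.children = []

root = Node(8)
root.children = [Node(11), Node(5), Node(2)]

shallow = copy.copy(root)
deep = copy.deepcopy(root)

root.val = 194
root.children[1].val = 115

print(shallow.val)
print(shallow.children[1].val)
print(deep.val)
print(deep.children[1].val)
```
8
115
8
5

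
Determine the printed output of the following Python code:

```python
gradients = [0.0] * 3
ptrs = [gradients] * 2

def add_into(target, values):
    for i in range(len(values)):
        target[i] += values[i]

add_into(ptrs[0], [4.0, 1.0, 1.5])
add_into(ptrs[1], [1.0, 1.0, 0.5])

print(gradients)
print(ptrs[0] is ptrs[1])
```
[5.0, 2.0, 2.0]
True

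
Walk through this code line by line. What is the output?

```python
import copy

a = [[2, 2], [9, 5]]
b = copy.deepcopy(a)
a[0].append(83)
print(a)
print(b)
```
[[2, 2, 83], [9, 5]]
[[2, 2], [9, 5]]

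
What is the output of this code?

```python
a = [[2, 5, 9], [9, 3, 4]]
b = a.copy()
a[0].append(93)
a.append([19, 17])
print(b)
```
[[2, 5, 9, 93], [9, 3, 4]]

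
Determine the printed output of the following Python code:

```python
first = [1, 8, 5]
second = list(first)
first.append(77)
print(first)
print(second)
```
[1, 8, 5, 77]
[1, 8, 5]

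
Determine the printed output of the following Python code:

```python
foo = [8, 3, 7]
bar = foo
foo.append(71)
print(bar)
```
[8, 3, 7, 71]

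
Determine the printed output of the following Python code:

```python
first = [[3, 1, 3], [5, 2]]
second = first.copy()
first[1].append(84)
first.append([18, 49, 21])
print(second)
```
[[3, 1, 3], [5, 2, 84]]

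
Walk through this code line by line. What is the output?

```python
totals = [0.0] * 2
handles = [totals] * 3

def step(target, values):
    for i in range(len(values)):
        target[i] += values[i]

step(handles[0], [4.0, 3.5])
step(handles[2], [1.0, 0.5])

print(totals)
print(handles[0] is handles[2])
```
[5.0, 4.0]
True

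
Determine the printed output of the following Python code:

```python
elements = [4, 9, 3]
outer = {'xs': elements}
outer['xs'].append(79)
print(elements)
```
[4, 9, 3, 79]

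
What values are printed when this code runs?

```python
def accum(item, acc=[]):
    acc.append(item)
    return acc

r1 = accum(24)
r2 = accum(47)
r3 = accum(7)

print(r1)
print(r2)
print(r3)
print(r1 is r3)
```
[24, 47, 7]
[24, 47, 7]
[24, 47, 7]
True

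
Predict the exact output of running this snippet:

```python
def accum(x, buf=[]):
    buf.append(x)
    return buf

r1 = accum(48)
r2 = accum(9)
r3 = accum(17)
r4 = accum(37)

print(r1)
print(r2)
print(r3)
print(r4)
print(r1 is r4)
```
[48, 9, 17, 37]
[48, 9, 17, 37]
[48, 9, 17, 37]
[48, 9, 17, 37]
True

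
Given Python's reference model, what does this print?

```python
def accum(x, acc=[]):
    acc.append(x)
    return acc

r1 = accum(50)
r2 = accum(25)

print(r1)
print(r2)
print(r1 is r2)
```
[50, 25]
[50, 25]
True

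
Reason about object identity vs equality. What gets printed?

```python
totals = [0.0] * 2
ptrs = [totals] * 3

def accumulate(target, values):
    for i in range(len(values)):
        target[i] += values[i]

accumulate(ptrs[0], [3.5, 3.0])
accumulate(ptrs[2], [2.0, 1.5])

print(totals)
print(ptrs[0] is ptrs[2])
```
[5.5, 4.5]
True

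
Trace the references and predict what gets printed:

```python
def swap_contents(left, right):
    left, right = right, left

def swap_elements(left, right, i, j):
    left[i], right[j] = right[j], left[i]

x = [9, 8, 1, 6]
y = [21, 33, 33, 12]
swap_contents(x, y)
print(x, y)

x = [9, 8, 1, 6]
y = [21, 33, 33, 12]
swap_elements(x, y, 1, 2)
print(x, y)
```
[9, 8, 1, 6] [21, 33, 33, 12]
[9, 33, 1, 6] [21, 33, 8, 12]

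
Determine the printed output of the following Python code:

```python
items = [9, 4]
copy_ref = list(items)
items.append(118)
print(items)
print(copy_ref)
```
[9, 4, 118]
[9, 4]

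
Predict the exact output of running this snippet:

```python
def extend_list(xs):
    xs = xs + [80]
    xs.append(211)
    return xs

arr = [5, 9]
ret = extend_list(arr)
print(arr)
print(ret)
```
[5, 9]
[5, 9, 80, 211]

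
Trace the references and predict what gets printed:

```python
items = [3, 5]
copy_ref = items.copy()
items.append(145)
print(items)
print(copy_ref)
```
[3, 5, 145]
[3, 5]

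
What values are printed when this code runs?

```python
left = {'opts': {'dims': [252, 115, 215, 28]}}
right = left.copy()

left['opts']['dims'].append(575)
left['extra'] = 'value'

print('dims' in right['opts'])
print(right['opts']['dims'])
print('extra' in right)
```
True
[252, 115, 215, 28, 575]
False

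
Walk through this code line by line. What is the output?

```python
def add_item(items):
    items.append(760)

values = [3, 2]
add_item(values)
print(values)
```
[3, 2, 760]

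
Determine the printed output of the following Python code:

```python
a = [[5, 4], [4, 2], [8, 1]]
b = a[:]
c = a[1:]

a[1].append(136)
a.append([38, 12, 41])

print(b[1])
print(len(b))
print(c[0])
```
[4, 2, 136]
3
[4, 2, 136]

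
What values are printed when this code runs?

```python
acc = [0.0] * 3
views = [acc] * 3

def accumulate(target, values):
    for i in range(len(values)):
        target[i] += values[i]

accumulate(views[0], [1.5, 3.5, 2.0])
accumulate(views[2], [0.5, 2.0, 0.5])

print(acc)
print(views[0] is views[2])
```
[2.0, 5.5, 2.5]
True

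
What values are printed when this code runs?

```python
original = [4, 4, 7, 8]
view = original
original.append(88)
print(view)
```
[4, 4, 7, 8, 88]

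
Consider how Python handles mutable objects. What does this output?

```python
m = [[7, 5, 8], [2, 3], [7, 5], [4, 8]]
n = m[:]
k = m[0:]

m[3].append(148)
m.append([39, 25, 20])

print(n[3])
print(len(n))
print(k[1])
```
[4, 8, 148]
4
[2, 3]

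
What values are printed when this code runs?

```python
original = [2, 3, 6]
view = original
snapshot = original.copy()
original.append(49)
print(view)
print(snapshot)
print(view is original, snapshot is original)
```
[2, 3, 6, 49]
[2, 3, 6]
True False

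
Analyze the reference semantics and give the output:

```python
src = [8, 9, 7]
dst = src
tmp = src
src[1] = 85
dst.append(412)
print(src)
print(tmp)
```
[8, 85, 7, 412]
[8, 85, 7, 412]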